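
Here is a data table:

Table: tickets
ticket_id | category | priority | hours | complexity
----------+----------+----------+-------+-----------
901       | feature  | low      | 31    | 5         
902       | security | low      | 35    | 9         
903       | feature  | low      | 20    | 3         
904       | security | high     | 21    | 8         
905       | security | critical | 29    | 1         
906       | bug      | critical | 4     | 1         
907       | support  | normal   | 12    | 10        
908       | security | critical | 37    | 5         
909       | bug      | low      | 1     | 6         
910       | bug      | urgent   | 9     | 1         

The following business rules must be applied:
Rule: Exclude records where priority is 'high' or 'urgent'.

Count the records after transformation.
8

Step 1: Count records to exclude
  - 1 (high) + 1 (urgent) = 2 records
Step 2: Total records: 10
Step 3: Remaining = 10 - 2 = 8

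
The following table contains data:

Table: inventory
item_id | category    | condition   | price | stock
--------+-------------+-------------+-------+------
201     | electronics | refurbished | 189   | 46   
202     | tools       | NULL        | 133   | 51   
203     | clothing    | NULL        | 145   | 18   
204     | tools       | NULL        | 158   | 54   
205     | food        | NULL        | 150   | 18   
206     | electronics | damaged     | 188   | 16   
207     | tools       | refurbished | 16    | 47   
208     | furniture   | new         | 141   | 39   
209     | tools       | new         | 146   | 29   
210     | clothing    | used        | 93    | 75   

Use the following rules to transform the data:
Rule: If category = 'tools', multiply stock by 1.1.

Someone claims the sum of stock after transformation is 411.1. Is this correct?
Yes, the result is correct.

Step 1: Calculate the correct sum after transformation
Step 2: Apply multiplier 1.1 to records where category = 'tools'
Step 3: Correct result = 411.1
Step 4: Claimed result = 411.1
Step 5: 411.1 = 411.1 ✓
Conclusion: The claimed result is correct.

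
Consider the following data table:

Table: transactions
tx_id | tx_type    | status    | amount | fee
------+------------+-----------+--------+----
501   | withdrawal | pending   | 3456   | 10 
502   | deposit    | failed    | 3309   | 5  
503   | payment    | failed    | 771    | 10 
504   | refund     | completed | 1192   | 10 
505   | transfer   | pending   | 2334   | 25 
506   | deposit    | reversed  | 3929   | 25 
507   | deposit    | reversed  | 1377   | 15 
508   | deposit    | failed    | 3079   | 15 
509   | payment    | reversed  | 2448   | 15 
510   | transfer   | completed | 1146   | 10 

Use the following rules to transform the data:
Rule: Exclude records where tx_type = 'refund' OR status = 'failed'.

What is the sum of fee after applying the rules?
100

Step 1: Find records where tx_type = 'refund' OR status = 'failed'
Step 2: 4 records match, summing to 40
Step 3: Original sum: 140
Step 4: Remaining sum = 140 - 40 = 100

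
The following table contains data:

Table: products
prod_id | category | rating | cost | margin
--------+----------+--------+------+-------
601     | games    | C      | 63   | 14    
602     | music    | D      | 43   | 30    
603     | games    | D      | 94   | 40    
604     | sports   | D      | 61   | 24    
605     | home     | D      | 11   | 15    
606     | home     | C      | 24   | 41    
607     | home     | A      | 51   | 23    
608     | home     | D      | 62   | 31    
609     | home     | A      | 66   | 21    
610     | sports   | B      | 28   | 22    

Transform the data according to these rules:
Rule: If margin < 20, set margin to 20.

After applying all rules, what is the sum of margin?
272

Step 1: 2 records have margin < 20
Step 2: These records originally summed to 29
Step 3: After setting to minimum: 2 × 20 = 40
Step 4: Unaffected records sum: 232
Step 5: Final sum = 40 + 232 = 272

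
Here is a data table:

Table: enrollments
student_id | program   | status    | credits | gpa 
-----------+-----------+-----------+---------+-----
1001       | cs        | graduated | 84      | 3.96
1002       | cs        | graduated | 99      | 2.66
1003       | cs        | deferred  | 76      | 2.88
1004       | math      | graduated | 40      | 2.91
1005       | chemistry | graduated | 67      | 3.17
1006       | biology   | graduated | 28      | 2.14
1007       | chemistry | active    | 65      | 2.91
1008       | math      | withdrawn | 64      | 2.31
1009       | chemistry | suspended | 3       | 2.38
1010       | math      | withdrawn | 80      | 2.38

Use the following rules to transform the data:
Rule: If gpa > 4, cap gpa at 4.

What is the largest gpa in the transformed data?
3.96

Step 1: Original maximum gpa = 3.96
Step 2: Check cap of 4 against maximum
Step 3: No records exceed the cap (max 3.96 <= cap 4), so no capping applies
Step 4: Maximum after transformation = 3.96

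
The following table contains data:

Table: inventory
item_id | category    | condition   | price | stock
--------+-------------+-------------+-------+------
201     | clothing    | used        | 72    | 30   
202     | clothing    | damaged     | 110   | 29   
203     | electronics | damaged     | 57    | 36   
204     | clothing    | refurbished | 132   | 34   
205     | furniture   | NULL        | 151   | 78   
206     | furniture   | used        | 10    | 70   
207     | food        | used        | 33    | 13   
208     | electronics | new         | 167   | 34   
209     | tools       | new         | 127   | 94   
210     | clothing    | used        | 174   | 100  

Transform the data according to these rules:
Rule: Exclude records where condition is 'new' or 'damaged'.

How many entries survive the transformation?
6

Step 1: Count records to exclude
  - 2 (new) + 2 (damaged) = 4 records
Step 2: Total records: 10
Step 3: Remaining = 10 - 4 = 6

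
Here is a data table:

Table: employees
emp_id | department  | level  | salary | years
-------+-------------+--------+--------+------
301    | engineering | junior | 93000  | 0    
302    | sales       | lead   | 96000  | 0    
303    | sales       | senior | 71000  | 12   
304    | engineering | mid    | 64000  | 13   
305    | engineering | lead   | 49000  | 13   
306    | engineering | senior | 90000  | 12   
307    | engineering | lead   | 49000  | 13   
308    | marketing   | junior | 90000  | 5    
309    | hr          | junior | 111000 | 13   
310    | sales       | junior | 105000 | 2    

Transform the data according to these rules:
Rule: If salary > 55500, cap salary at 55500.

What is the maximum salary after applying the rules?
55500

Step 1: Original maximum salary = 111000
Step 2: Apply cap at 55500
Step 3: 8 records had salary > 55500 and were capped
Step 4: Maximum after transformation = 55500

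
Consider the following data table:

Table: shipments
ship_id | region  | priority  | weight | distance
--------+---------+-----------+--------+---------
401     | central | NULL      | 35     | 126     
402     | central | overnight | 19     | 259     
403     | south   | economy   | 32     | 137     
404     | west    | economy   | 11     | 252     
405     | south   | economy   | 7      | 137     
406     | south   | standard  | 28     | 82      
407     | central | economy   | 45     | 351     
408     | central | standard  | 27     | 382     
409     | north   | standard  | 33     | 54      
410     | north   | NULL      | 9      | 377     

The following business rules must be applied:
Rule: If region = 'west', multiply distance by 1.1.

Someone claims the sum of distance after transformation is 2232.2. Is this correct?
No, the correct result is 2182.2.

Step 1: Calculate the correct sum after transformation
Step 2: Apply multiplier 1.1 to records where region = 'west'
Step 3: Correct result = 2182.2
Step 4: Claimed result = 2232.2
Step 5: 2182.2 ≠ 2232.2
Conclusion: The claimed result is incorrect. The correct answer is 2182.2.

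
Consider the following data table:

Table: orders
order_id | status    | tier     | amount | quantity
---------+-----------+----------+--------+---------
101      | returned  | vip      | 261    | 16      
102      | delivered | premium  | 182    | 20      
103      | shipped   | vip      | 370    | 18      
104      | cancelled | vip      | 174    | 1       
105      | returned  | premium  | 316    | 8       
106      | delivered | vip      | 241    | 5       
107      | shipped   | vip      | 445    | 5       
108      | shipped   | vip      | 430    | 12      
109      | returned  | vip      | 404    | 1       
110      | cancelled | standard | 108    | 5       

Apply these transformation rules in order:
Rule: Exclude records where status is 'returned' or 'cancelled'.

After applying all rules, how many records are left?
5

Step 1: Count records to exclude
  - 3 (returned) + 2 (cancelled) = 5 records
Step 2: Total records: 10
Step 3: Remaining = 10 - 5 = 5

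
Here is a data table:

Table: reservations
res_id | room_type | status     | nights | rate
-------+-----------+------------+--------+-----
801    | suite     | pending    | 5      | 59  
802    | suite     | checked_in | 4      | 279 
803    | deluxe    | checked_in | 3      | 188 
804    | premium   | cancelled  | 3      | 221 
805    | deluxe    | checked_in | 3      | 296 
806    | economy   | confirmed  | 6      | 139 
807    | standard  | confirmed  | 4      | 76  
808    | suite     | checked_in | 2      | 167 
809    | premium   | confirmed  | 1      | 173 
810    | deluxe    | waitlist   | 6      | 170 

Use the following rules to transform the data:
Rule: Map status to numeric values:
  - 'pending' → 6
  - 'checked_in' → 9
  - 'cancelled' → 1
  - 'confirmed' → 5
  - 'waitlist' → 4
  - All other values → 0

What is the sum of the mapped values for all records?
62

Step 1: Apply mapping to each record
Step 2: Count by status:
  'pending': 1 records × 6 = 6
  'checked_in': 4 records × 9 = 36
  'cancelled': 1 records × 1 = 1
  'confirmed': 3 records × 5 = 15
  'waitlist': 1 records × 4 = 4
Step 3: Sum all mapped values = 62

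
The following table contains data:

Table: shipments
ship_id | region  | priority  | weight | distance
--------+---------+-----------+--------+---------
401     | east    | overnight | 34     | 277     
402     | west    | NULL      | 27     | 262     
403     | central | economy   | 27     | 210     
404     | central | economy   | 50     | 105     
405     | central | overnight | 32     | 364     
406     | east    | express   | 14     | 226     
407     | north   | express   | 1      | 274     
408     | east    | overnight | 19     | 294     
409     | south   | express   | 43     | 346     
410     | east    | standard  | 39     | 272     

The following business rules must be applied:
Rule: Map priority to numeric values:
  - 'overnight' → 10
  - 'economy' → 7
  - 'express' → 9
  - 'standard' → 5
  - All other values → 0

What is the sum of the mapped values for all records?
76

Step 1: Apply mapping to each record
Step 2: Count by status:
  'overnight': 3 records × 10 = 30
  'economy': 2 records × 7 = 14
  'express': 3 records × 9 = 27
  'standard': 1 records × 5 = 5
Step 3: Sum all mapped values = 76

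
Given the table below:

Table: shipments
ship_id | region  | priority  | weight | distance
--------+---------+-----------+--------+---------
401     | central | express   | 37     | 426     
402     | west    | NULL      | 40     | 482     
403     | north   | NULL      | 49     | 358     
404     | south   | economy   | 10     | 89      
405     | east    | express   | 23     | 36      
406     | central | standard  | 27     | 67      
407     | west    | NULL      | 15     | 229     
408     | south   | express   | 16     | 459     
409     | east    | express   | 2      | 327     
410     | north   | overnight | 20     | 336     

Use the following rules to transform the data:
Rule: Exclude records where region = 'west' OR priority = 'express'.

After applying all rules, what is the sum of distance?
850

Step 1: Find records where region = 'west' OR priority = 'express'
Step 2: 6 records match, summing to 1959
Step 3: Original sum: 2809
Step 4: Remaining sum = 2809 - 1959 = 850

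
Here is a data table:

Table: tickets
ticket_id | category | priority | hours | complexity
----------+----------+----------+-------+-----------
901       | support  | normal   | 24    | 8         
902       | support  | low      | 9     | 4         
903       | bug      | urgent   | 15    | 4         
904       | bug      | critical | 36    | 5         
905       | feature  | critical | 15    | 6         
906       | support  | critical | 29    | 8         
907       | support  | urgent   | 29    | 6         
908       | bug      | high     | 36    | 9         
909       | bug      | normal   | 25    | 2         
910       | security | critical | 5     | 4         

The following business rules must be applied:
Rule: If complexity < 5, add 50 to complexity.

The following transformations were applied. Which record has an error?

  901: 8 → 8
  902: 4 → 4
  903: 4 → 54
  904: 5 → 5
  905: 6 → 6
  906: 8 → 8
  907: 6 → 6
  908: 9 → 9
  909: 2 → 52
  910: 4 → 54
Record 902 has an error. The correct transformed value should be 54, not 4.

Step 1: Check each record against the rule
Step 2: Record 902 has complexity = 4
Step 3: Since 4 < 5, the bonus should have been applied
Step 4: Correct value = 54, but claimed value = 4
Conclusion: Record 902 has the error.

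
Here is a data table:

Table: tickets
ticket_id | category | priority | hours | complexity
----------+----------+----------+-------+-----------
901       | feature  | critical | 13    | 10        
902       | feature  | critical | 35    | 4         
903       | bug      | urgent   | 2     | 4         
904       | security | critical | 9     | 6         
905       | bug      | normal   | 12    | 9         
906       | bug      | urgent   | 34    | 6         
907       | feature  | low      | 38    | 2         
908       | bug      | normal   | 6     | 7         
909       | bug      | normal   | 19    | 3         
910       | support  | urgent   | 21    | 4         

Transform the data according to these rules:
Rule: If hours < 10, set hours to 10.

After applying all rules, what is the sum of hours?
202

Step 1: 3 records have hours < 10
Step 2: These records originally summed to 17
Step 3: After setting to minimum: 3 × 10 = 30
Step 4: Unaffected records sum: 172
Step 5: Final sum = 30 + 172 = 202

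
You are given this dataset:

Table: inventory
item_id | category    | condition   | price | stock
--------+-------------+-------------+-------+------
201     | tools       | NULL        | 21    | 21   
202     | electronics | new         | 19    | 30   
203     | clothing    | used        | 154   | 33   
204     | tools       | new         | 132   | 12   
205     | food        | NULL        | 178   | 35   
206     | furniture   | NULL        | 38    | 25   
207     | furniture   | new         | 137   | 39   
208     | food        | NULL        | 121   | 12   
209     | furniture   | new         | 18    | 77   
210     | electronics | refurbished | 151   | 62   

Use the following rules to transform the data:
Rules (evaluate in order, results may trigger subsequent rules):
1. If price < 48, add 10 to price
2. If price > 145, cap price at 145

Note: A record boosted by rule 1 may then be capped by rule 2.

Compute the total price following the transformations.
961

Step 1: Apply rule 1 to records with price < 48
  - 4 records get bonus of 10
  - Of these, 0 records then exceed 145 and get capped
Step 2: Apply rule 2 to records with price > 145
  - 3 records (original) are capped
Step 3: Calculate final sum = 961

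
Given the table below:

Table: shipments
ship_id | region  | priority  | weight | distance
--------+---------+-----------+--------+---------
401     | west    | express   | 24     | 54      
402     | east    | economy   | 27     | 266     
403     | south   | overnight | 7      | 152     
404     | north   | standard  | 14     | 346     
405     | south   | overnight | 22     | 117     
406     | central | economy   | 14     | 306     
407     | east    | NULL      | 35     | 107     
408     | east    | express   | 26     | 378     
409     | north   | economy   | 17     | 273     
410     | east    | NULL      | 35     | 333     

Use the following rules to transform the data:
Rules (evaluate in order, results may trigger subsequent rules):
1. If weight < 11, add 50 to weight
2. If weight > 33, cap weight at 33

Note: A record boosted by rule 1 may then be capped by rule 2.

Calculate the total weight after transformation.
243

Step 1: Apply rule 1 to records with weight < 11
  - 1 records get bonus of 50
  - Of these, 1 records then exceed 33 and get capped
Step 2: Apply rule 2 to records with weight > 33
  - 2 records (original) are capped
Step 3: Calculate final sum = 243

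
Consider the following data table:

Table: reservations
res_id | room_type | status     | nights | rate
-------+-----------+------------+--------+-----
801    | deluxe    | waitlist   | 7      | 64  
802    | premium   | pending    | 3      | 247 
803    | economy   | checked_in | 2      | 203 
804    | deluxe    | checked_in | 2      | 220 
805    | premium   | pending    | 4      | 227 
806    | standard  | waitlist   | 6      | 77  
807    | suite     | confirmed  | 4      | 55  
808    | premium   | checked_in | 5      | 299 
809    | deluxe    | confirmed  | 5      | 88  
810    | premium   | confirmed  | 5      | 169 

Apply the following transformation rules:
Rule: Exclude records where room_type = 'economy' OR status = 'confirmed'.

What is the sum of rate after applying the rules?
1134

Step 1: Find records where room_type = 'economy' OR status = 'confirmed'
Step 2: 4 records match, summing to 515
Step 3: Original sum: 1649
Step 4: Remaining sum = 1649 - 515 = 1134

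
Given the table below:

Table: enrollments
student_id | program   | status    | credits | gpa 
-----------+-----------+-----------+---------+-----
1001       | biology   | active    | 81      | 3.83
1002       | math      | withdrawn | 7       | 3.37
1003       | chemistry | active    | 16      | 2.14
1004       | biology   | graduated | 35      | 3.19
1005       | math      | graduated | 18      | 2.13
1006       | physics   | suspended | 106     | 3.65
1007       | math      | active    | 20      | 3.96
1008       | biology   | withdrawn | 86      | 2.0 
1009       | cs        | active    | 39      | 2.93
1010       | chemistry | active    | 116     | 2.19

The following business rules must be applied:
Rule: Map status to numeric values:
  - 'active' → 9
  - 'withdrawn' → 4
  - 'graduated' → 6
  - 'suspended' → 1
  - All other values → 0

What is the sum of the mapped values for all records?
66

Step 1: Apply mapping to each record
Step 2: Count by status:
  'active': 5 records × 9 = 45
  'withdrawn': 2 records × 4 = 8
  'graduated': 2 records × 6 = 12
  'suspended': 1 records × 1 = 1
Step 3: Sum all mapped values = 66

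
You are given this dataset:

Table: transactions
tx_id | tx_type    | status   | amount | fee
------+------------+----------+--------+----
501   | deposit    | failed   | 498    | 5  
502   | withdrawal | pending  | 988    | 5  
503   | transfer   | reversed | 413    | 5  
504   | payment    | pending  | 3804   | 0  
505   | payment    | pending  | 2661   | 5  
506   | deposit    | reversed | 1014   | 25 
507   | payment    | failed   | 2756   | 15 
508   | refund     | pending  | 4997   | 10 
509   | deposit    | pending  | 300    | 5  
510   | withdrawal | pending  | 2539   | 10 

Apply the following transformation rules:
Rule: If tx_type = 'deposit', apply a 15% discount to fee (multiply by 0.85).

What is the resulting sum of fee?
79.75

Step 1: Records with tx_type = 'deposit' have total fee = 35
Step 2: Apply multiplier: 35 × 0.85 = 29.75
Step 3: Other records total: 50
Step 4: Final sum = 29.75 + 50 = 79.75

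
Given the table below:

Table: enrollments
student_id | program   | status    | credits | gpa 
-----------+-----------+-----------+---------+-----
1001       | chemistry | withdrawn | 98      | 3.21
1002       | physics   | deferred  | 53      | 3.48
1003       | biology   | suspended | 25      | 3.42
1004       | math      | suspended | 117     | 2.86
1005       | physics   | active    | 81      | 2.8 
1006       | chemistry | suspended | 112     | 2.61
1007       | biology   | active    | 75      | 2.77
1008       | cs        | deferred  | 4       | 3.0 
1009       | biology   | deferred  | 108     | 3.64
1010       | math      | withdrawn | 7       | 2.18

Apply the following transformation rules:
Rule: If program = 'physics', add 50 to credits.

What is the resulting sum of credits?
780

Step 1: Count records where program = 'physics': 2
Step 2: Total bonus added: 2 × 50 = 100
Step 3: Original sum of credits: 680
Step 4: Final sum = 680 + 100 = 780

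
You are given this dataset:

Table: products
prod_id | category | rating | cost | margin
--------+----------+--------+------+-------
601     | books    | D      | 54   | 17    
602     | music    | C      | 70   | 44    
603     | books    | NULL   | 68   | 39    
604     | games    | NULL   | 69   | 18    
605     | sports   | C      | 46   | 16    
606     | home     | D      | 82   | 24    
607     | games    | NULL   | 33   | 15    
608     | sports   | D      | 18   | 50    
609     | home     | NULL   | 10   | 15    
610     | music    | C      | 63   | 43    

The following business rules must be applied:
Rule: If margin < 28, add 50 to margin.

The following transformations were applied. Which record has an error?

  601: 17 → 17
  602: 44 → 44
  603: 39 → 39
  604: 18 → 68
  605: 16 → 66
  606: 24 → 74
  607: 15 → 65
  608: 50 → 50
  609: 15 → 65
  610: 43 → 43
Record 601 has an error. The correct transformed value should be 67, not 17.

Step 1: Check each record against the rule
Step 2: Record 601 has margin = 17
Step 3: Since 17 < 28, the bonus should have been applied
Step 4: Correct value = 67, but claimed value = 17
Conclusion: Record 601 has the error.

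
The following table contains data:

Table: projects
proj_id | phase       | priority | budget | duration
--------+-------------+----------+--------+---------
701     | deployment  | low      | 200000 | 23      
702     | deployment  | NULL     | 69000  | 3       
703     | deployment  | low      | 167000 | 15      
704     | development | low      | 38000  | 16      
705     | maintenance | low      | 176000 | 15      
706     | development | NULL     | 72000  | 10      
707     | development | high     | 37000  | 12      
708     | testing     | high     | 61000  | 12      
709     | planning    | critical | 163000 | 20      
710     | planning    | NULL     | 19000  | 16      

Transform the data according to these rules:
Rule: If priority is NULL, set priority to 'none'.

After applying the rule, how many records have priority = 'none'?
3

Step 1: Count records where priority IS NULL
Step 2: Found 3 records with NULL priority
Step 3: These records will have priority set to 'none'
Step 4: Records already having priority = 'none': 0
Step 5: Answer: 3 + 0 = 3 records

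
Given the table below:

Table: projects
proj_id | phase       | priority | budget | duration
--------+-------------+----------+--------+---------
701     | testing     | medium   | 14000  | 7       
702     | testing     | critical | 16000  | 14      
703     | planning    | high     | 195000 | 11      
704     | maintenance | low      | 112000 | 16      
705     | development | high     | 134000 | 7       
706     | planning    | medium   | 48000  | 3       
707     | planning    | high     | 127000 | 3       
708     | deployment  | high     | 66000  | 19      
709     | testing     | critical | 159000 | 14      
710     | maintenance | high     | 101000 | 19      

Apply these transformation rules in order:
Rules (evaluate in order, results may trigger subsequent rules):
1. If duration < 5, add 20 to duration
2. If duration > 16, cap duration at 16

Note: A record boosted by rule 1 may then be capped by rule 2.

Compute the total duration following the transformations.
133

Step 1: Apply rule 1 to records with duration < 5
  - 2 records get bonus of 20
  - Of these, 2 records then exceed 16 and get capped
Step 2: Apply rule 2 to records with duration > 16
  - 2 records (original) are capped
Step 3: Calculate final sum = 133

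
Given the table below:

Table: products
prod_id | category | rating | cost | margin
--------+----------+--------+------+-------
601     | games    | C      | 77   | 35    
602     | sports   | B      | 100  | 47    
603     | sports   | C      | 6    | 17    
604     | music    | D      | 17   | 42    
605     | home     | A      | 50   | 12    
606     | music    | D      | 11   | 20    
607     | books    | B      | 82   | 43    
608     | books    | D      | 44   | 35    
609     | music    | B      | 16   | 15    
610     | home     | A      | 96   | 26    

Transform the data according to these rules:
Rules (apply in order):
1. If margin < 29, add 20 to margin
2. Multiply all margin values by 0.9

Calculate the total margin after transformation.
352.8

Step 1: Apply Rule 1 - Add 20 to records with margin < 29
  - 5 records affected: 90 + (5 × 20) = 190
  - Unaffected records: 202
  - Sum after Rule 1: 392
Step 2: Apply Rule 2 - Multiply all by 0.9
  - 392 × 0.9 = 352.8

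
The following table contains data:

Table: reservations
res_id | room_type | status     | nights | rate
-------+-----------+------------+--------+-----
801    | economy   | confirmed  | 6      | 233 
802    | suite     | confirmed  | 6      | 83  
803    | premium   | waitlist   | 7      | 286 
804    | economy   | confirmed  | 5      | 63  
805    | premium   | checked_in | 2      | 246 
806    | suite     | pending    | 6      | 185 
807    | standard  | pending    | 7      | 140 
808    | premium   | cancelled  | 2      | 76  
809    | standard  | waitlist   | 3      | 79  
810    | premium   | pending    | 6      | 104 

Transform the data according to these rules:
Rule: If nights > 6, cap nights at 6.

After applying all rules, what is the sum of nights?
48

Step 1: 2 records have nights > 6
Step 2: These records originally summed to 14
Step 3: After capping: 2 × 6 = 12
Step 4: Unaffected records sum: 36
Step 5: Final sum = 12 + 36 = 48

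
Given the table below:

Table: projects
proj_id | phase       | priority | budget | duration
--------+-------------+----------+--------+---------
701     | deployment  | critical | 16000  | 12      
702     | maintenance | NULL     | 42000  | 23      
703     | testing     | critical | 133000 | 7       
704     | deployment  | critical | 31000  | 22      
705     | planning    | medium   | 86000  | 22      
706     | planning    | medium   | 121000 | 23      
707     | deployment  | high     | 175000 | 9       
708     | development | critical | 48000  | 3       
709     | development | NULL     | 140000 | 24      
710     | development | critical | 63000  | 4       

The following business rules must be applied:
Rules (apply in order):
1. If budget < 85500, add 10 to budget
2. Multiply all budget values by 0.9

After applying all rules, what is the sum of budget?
769545.0

Step 1: Apply Rule 1 - Add 10 to records with budget < 85500
  - 5 records affected: 200000 + (5 × 10) = 200050
  - Unaffected records: 655000
  - Sum after Rule 1: 855050
Step 2: Apply Rule 2 - Multiply all by 0.9
  - 855050 × 0.9 = 769545.0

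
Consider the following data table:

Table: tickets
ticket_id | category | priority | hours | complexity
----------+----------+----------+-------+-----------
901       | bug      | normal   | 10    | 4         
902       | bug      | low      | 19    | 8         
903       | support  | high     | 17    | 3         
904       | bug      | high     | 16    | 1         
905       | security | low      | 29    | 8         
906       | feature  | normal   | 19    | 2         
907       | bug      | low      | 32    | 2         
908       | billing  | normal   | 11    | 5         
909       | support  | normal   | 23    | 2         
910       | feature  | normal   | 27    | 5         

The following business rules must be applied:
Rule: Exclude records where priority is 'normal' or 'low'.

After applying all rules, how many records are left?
2

Step 1: Count records to exclude
  - 5 (normal) + 3 (low) = 8 records
Step 2: Total records: 10
Step 3: Remaining = 10 - 8 = 2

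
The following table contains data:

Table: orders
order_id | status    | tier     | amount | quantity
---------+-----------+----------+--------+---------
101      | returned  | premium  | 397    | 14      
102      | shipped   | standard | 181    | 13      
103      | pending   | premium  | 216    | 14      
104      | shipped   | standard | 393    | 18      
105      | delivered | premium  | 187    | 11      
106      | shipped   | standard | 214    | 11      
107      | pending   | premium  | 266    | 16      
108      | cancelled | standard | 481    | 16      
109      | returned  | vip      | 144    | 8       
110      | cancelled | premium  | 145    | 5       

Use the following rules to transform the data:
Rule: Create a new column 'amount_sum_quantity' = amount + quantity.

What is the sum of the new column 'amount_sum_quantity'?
2750

Step 1: For each record, compute amount + quantity
Example calculations:
  397 + 14 = 411
  181 + 13 = 194
  216 + 14 = 230
  ...
Step 2: Sum all derived values
Step 3: Total = 2750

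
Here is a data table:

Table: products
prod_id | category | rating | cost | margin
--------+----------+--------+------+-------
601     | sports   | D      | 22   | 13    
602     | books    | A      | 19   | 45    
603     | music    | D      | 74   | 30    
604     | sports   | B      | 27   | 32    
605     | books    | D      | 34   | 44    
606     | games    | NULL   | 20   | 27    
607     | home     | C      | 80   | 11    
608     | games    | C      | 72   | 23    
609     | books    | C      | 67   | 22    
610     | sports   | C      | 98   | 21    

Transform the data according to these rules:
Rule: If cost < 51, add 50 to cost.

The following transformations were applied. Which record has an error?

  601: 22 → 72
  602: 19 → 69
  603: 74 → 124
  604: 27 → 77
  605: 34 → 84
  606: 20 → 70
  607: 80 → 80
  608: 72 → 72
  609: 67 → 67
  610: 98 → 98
Record 603 has an error. The correct transformed value should be 74, not 124.

Step 1: Check each record against the rule
Step 2: Record 603 has cost = 74
Step 3: Since 74 >= 51, the bonus should not have been applied
Step 4: Correct value = 74, but claimed value = 124
Conclusion: Record 603 has the error.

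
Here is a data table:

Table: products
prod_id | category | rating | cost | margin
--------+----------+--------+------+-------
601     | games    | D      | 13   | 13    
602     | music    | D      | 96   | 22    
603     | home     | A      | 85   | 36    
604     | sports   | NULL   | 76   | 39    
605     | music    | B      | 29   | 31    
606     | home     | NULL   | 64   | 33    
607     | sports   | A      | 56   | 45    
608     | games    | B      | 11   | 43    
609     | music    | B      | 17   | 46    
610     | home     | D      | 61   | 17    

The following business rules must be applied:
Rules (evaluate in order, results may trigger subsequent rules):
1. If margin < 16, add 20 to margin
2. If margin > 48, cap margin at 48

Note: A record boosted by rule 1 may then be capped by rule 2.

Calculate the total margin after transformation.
345

Step 1: Apply rule 1 to records with margin < 16
  - 1 records get bonus of 20
  - Of these, 0 records then exceed 48 and get capped
Step 2: Apply rule 2 to records with margin > 48
  - 0 records (original) are capped
Step 3: Calculate final sum = 345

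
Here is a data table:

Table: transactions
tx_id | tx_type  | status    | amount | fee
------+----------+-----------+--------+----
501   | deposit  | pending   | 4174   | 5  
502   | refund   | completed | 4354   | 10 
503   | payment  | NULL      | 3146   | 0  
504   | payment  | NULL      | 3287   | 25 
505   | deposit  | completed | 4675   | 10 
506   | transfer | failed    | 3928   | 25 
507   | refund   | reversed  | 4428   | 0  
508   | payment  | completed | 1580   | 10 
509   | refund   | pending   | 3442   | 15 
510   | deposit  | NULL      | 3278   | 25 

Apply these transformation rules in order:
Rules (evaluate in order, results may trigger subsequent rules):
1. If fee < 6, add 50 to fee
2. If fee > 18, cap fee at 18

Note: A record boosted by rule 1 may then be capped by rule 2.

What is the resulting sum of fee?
153

Step 1: Apply rule 1 to records with fee < 6
  - 3 records get bonus of 50
  - Of these, 3 records then exceed 18 and get capped
Step 2: Apply rule 2 to records with fee > 18
  - 3 records (original) are capped
Step 3: Calculate final sum = 153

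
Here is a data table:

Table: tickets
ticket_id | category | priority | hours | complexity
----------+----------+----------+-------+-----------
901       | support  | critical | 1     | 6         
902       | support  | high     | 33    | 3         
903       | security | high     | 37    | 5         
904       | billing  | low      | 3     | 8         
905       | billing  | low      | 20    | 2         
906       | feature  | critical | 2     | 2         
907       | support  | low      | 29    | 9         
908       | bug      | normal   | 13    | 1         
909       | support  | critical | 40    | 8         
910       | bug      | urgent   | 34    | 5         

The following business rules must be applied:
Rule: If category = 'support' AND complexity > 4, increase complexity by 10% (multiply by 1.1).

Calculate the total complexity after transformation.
51.3

Step 1: Find records where category = 'support' AND complexity > 4
Step 2: 3 records match, summing to 23
Step 3: After multiplier: 23 × 1.1 = 25.3
Step 4: Unaffected records sum: 26
Step 5: Final sum = 25.3 + 26 = 51.3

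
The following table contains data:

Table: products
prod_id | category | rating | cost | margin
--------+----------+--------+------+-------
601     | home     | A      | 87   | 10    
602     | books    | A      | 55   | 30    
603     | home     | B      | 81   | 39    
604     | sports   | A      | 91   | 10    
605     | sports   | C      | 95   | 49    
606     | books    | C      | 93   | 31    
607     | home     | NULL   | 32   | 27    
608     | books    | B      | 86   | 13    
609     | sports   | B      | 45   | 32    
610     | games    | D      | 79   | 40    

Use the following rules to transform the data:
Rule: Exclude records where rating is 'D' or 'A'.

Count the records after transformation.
6

Step 1: Count records to exclude
  - 1 (D) + 3 (A) = 4 records
Step 2: Total records: 10
Step 3: Remaining = 10 - 4 = 6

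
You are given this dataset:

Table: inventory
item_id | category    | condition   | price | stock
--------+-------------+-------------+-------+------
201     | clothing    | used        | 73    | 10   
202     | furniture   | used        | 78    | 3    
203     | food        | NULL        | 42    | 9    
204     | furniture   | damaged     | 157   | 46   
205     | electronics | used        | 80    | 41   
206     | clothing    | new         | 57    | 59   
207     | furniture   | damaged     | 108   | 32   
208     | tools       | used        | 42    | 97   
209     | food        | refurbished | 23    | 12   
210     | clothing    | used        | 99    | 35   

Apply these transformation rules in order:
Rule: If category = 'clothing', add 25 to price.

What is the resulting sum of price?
834

Step 1: Count records where category = 'clothing': 3
Step 2: Total bonus added: 3 × 25 = 75
Step 3: Original sum of price: 759
Step 4: Final sum = 759 + 75 = 834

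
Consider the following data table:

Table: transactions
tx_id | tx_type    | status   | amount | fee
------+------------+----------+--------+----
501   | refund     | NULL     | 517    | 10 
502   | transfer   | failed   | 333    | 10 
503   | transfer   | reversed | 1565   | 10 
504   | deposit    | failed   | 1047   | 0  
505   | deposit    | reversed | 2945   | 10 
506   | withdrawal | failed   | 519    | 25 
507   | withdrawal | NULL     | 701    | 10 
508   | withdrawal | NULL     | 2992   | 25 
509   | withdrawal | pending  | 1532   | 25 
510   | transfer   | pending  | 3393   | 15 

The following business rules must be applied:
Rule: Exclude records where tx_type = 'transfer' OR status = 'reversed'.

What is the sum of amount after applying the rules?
7308

Step 1: Find records where tx_type = 'transfer' OR status = 'reversed'
Step 2: 4 records match, summing to 8236
Step 3: Original sum: 15544
Step 4: Remaining sum = 15544 - 8236 = 7308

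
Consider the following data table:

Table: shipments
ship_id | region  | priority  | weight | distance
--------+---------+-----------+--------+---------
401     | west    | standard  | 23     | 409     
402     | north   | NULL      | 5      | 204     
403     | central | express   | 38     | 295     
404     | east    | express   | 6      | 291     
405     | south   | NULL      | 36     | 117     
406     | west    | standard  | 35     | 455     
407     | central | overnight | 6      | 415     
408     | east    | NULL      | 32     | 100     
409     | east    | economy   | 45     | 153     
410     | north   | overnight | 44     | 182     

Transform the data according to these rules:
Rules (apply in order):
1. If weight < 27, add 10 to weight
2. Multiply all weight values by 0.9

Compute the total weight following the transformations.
279.0

Step 1: Apply Rule 1 - Add 10 to records with weight < 27
  - 4 records affected: 40 + (4 × 10) = 80
  - Unaffected records: 230
  - Sum after Rule 1: 310
Step 2: Apply Rule 2 - Multiply all by 0.9
  - 310 × 0.9 = 279.0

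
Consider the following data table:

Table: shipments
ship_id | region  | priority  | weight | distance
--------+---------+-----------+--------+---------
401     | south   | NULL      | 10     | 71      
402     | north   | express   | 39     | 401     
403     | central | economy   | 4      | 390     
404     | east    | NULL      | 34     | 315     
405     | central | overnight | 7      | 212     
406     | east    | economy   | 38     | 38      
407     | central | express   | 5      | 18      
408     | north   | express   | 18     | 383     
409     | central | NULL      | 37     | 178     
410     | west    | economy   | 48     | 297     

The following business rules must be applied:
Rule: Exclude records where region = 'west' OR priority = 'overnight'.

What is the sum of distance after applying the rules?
1794

Step 1: Find records where region = 'west' OR priority = 'overnight'
Step 2: 2 records match, summing to 509
Step 3: Original sum: 2303
Step 4: Remaining sum = 2303 - 509 = 1794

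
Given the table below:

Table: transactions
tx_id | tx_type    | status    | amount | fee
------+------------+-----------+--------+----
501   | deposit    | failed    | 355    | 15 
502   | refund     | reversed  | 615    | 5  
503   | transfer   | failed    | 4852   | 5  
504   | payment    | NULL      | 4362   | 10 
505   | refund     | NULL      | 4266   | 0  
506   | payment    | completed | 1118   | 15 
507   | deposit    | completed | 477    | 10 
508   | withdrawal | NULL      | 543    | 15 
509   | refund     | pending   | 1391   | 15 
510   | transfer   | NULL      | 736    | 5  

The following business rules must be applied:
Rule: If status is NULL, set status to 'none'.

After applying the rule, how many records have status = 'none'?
4

Step 1: Count records where status IS NULL
Step 2: Found 4 records with NULL status
Step 3: These records will have status set to 'none'
Step 4: Records already having status = 'none': 0
Step 5: Answer: 4 + 0 = 4 records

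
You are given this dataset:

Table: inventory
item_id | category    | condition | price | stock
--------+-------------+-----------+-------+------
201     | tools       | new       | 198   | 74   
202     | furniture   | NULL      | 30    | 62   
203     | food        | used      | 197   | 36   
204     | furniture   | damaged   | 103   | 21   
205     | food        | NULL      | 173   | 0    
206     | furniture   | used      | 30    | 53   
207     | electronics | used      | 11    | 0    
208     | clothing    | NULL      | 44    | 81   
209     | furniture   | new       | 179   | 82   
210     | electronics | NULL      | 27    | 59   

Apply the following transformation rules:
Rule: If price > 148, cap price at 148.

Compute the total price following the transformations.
837

Step 1: 4 records have price > 148
Step 2: These records originally summed to 747
Step 3: After capping: 4 × 148 = 592
Step 4: Unaffected records sum: 245
Step 5: Final sum = 592 + 245 = 837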